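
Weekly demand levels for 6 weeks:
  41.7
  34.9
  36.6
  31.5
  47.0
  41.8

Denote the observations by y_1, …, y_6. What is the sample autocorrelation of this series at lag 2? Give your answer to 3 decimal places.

Mean ȳ = (41.7 + 34.9 + 36.6 + 31.5 + 47.0 + 41.8)/6 = 38.9167
Deviations from mean: 2.7833, -4.0167, -2.3167, -7.4167, 8.0833, 2.8833
Σ(y_t−ȳ)(y_{t+2}−ȳ) = (-6.4481) + (29.7903) + (-18.7264) + (-21.3847) = -16.7689
Denominator Σ(y_t−ȳ)² = 157.9083
r_2 = -16.7689 / 157.9083 = -0.106

-0.106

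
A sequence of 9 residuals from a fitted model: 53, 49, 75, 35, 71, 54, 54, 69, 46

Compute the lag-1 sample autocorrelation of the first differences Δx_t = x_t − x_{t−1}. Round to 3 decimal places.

-0.762

First differences Δx: -4, 26, -40, 36, -17, 0, 15, -23
Mean of differences = -0.8750
Numerator Σ(Δx_t−Δx̄)(Δx_{t+1}−Δx̄) = -3524.2656
Denominator Σ(Δx_t−Δx̄)² = 4624.8750
r_1(Δx) = -3524.2656 / 4624.8750 = -0.762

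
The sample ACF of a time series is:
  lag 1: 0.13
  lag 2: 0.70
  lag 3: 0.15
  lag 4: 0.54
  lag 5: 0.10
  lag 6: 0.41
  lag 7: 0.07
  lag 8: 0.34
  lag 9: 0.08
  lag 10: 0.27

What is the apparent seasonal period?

2

The largest autocorrelation is r_2 = 0.70, with weaker echoes at lags 4 (0.54), 6 (0.41), 8 (0.34) and 10 (0.27); the remaining lags stay at or below 0.15.
The dominant spike at lag 2 indicates a seasonal period of 2.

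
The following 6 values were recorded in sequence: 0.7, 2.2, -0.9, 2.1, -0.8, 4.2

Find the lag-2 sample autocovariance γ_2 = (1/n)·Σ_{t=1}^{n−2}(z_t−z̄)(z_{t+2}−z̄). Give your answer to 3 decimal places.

1.484

Mean z̄ = (0.7 + 2.2 − 0.9 + 2.1 − 0.8 + 4.2)/6 = 1.2500
Σ_{t=1}^{4}(z_t−z̄)(z_{t+2}−z̄) = 8.9050
γ_2 = 8.9050 / 6 = 1.484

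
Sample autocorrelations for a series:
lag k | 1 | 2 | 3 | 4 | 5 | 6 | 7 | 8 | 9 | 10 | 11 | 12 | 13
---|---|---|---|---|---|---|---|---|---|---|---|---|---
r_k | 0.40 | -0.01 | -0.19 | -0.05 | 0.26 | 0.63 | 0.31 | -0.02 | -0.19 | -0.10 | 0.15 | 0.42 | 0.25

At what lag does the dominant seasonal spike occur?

The largest autocorrelation is r_6 = 0.63, with a weaker echo at lag 12 (0.42); the remaining lags stay at or below 0.40.
The dominant spike at lag 6 indicates a seasonal period of 6.

6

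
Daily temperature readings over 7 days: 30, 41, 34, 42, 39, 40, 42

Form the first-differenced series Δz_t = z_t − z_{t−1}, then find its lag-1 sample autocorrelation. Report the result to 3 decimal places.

-0.714

First differences Δz: 11, -7, 8, -3, 1, 2
Mean of differences = 2.0000
Numerator Σ(Δz_t−Δz̄)(Δz_{t+1}−Δz̄) = -160.0000
Denominator Σ(Δz_t−Δz̄)² = 224.0000
r_1(Δz) = -160.0000 / 224.0000 = -0.714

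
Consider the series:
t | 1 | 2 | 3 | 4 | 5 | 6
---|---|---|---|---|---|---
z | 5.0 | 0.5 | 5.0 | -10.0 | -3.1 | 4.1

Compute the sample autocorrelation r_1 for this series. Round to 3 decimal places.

-0.141

Mean z̄ = (5.0 + 0.5 + 5.0 − 10.0 − 3.1 + 4.1)/6 = 0.2500
Numerator Σ_{t=1}^{5}(z_t−z̄)(z_{t+1}−z̄) = -24.8725
Denominator Σ(z_t−z̄)² = 176.2950
r_1 = -24.8725 / 176.2950 = -0.141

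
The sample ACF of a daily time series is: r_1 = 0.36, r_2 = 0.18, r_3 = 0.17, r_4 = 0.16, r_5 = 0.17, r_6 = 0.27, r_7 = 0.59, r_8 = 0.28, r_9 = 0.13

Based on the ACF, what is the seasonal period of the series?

7

The largest autocorrelation is r_7 = 0.59; the remaining lags stay at or below 0.36. The elevated value at lag 1 (0.36), dropping to 0.18 at lag 2, reflects decaying short-term dependence rather than seasonality.
The dominant spike at lag 7 indicates a seasonal period of 7.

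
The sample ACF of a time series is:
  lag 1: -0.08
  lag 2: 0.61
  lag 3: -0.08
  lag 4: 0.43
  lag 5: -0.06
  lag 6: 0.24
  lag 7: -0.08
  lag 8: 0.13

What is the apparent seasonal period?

The largest autocorrelation is r_2 = 0.61, with weaker echoes at lags 4 (0.43) and 6 (0.24); the remaining lags stay at or below 0.13.
The dominant spike at lag 2 indicates a seasonal period of 2.

2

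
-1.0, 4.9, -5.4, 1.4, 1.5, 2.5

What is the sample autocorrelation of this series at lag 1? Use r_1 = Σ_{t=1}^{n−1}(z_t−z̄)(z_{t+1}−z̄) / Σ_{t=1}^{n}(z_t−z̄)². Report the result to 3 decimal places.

-0.564

Mean z̄ = (-1.0 + 4.9 − 5.4 + 1.4 + 1.5 + 2.5)/6 = 0.6500
Σ(z_t−z̄)(z_{t+1}−z̄) = (-7.0125) + (-25.7125) + (-4.5375) + (0.6375) + (1.5725) = -35.0525
Denominator Σ(z_t−z̄)² = 62.0950
r_1 = -35.0525 / 62.0950 = -0.564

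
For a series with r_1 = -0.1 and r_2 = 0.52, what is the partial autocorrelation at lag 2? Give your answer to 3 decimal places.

0.515

φ_{22} = (r_2 − r_1²) / (1 − r_1²)
r_1² = (-0.1)² = 0.01
Numerator = 0.52 − 0.0100 = 0.5100; denominator = 1 − 0.0100 = 0.9900
φ_{22} = 0.5100 / 0.9900 = 0.515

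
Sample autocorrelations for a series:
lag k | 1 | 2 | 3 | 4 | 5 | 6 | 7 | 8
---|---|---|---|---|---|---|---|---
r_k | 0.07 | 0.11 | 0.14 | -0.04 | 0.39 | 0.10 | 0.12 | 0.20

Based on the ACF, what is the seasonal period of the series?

The largest autocorrelation is r_5 = 0.39; the remaining lags stay at or below 0.20.
The dominant spike at lag 5 indicates a seasonal period of 5.

5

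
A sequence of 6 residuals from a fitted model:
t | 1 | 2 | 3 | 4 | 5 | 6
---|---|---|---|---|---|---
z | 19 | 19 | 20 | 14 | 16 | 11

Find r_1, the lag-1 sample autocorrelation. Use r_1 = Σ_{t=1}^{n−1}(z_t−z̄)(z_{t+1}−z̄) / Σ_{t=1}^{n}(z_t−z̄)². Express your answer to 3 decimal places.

0.167

Mean z̄ = (19 + 19 + 20 + 14 + 16 + 11)/6 = 16.5000
Deviations from mean: 2.5000, 2.5000, 3.5000, -2.5000, -0.5000, -5.5000
Σ(z_t−z̄)(z_{t+1}−z̄) = (6.2500) + (8.7500) + (-8.7500) + (1.2500) + (2.7500) = 10.2500
Denominator Σ(z_t−z̄)² = 61.5000
r_1 = 10.2500 / 61.5000 = 0.167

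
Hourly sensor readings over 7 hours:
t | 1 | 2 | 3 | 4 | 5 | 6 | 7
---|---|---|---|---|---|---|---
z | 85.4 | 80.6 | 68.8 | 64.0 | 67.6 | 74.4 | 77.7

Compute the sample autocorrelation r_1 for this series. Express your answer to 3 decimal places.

0.441

Mean z̄ = (85.4 + 80.6 + 68.8 + 64.0 + 67.6 + 74.4 + 77.7)/7 = 74.0714
Deviations from mean: 11.3286, 6.5286, -5.2714, -10.0714, -6.4714, 0.3286, 3.6286
Numerator Σ_{t=1}^{6}(z_t−z̄)(z_{t+1}−z̄) = 156.8778
Denominator Σ(z_t−z̄)² = 355.3343
r_1 = 156.8778 / 355.3343 = 0.441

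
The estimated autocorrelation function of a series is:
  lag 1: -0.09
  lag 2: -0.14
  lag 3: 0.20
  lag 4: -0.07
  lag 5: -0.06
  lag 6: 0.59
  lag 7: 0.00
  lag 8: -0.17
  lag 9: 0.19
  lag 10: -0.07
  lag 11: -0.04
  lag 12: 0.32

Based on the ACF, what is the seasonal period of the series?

6

The largest autocorrelation is r_6 = 0.59, with a weaker echo at lag 12 (0.32); the remaining lags stay at or below 0.20.
The dominant spike at lag 6 indicates a seasonal period of 6.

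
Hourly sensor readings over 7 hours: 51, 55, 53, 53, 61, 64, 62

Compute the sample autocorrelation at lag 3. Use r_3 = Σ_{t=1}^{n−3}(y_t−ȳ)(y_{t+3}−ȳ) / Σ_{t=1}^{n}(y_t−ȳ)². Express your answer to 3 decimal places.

-0.198

Mean ȳ = (51 + 55 + 53 + 53 + 61 + 64 + 62)/7 = 57.0000
Deviations from mean: -6.0000, -2.0000, -4.0000, -4.0000, 4.0000, 7.0000, 5.0000
Σ(y_t−ȳ)(y_{t+3}−ȳ) = (24.0000) + (-8.0000) + (-28.0000) + (-20.0000) = -32.0000
Denominator Σ(y_t−ȳ)² = 162.0000
r_3 = -32.0000 / 162.0000 = -0.198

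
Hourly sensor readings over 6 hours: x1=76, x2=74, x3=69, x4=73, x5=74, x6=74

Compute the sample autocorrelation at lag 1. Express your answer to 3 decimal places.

Mean x̄ = (76 + 74 + 69 + 73 + 74 + 74)/6 = 73.3333
Deviations from mean: 2.6667, 0.6667, -4.3333, -0.3333, 0.6667, 0.6667
Σ(x_t−x̄)(x_{t+1}−x̄) = (1.7778) + (-2.8889) + (1.4444) + (-0.2222) + (0.4444) = 0.5556
Denominator Σ(x_t−x̄)² = 27.3333
r_1 = 0.5556 / 27.3333 = 0.020

0.020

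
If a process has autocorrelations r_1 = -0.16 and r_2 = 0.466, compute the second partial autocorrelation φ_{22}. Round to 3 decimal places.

0.452

φ_{22} = (r_2 − r_1²) / (1 − r_1²)
r_1² = (-0.16)² = 0.0256
Numerator = 0.466 − 0.0256 = 0.4404; denominator = 1 − 0.0256 = 0.9744
φ_{22} = 0.4404 / 0.9744 = 0.452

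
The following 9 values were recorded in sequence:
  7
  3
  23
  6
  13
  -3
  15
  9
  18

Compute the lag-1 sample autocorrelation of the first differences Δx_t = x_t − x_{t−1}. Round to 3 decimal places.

First differences Δx: -4, 20, -17, 7, -16, 18, -6, 9
Mean of differences = 1.3750
Numerator Σ(Δx_t−Δx̄)(Δx_{t+1}−Δx̄) = -1111.1406
Denominator Σ(Δx_t−Δx̄)² = 1435.8750
r_1(Δx) = -1111.1406 / 1435.8750 = -0.774

-0.774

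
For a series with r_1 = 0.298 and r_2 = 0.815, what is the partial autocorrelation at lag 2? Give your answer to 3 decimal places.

φ_{22} = (r_2 − r_1²) / (1 − r_1²)
r_1² = (0.298)² = 0.088804
Numerator = 0.815 − 0.0888 = 0.7262; denominator = 1 − 0.0888 = 0.9112
φ_{22} = 0.7262 / 0.9112 = 0.797

0.797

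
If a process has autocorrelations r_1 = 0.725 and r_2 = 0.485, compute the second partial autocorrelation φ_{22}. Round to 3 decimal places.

-0.086

φ_{22} = (r_2 − r_1²) / (1 − r_1²)
r_1² = (0.725)² = 0.525625
Numerator = 0.485 − 0.5256 = -0.0406; denominator = 1 − 0.5256 = 0.4744
φ_{22} = -0.0406 / 0.4744 = -0.086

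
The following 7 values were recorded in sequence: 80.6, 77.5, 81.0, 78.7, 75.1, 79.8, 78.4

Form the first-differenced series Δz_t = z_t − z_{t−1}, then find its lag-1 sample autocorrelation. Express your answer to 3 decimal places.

-0.527

First differences Δz: -3.1, 3.5, -2.3, -3.6, 4.7, -1.4
Mean of differences = -0.3667
Numerator Σ(Δz_t−Δz̄)(Δz_{t+1}−Δz̄) = -33.4111
Denominator Σ(Δz_t−Δz̄)² = 63.3533
r_1(Δz) = -33.4111 / 63.3533 = -0.527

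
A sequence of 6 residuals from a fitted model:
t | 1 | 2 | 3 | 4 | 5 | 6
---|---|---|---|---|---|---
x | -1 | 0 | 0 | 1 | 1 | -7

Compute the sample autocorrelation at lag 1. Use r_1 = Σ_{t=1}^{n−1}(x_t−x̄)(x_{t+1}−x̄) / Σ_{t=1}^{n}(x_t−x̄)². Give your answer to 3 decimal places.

Mean x̄ = (-1 + 0 + 0 + 1 + 1 − 7)/6 = -1.0000
Deviations from mean: 0.0000, 1.0000, 1.0000, 2.0000, 2.0000, -6.0000
Numerator Σ_{t=1}^{5}(x_t−x̄)(x_{t+1}−x̄) = -5.0000
Denominator Σ(x_t−x̄)² = 46.0000
r_1 = -5.0000 / 46.0000 = -0.109

-0.109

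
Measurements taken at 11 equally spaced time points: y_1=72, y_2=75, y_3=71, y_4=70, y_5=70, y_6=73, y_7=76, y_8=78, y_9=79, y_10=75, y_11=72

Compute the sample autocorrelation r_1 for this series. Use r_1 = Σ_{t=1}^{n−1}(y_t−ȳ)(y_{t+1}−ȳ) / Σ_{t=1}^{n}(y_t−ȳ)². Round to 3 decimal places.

0.584

Mean ȳ = (72 + 75 + 71 + 70 + 70 + 73 + 76 + 78 + 79 + 75 + 72)/11 = 73.7273
Numerator Σ_{t=1}^{10}(y_t−ȳ)(y_{t+1}−ȳ) = 56.1983
Denominator Σ(y_t−ȳ)² = 96.1818
r_1 = 56.1983 / 96.1818 = 0.584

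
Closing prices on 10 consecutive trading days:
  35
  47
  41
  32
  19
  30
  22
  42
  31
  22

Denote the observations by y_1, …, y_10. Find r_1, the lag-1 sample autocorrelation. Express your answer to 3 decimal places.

0.159

Mean ȳ = (35 + 47 + 41 + 32 + 19 + 30 + 22 + 42 + 31 + 22)/10 = 32.1000
Numerator Σ_{t=1}^{9}(y_t−ȳ)(y_{t+1}−ȳ) = 125.1900
Denominator Σ(y_t−ȳ)² = 788.9000
r_1 = 125.1900 / 788.9000 = 0.159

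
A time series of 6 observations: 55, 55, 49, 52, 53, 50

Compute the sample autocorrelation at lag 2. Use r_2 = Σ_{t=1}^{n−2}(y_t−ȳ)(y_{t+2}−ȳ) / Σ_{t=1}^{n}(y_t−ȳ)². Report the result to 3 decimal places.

Mean ȳ = (55 + 55 + 49 + 52 + 53 + 50)/6 = 52.3333
Deviations from mean: 2.6667, 2.6667, -3.3333, -0.3333, 0.6667, -2.3333
Σ(y_t−ȳ)(y_{t+2}−ȳ) = (-8.8889) + (-0.8889) + (-2.2222) + (0.7778) = -11.2222
Denominator Σ(y_t−ȳ)² = 31.3333
r_2 = -11.2222 / 31.3333 = -0.358

-0.358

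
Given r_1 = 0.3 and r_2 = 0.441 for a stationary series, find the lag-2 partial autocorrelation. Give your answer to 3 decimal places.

φ_{22} = (r_2 − r_1²) / (1 − r_1²)
r_1² = (0.3)² = 0.09
Numerator = 0.441 − 0.0900 = 0.3510; denominator = 1 − 0.0900 = 0.9100
φ_{22} = 0.3510 / 0.9100 = 0.386

0.386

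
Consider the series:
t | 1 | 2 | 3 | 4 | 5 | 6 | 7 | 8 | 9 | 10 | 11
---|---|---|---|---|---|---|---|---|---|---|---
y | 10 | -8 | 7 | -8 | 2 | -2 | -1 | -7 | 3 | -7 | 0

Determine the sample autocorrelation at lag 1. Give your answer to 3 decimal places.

Mean ȳ = (10 − 8 + 7 − 8 + 2 − 2 − 1 − 7 + 3 − 7 + 0)/11 = -1.0000
Numerator Σ_{t=1}^{10}(y_t−ȳ)(y_{t+1}−ȳ) = -267.0000
Denominator Σ(y_t−ȳ)² = 382.0000
r_1 = -267.0000 / 382.0000 = -0.699

-0.699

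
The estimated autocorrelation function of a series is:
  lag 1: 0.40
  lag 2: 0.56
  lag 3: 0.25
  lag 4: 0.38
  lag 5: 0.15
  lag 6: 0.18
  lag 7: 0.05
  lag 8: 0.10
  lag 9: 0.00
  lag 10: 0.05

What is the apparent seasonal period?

The largest autocorrelation is r_2 = 0.56; the remaining lags stay at or below 0.40.
The dominant spike at lag 2 indicates a seasonal period of 2.

2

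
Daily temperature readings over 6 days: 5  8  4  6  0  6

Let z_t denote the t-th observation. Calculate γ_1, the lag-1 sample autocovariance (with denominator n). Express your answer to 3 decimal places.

-2.394

Mean z̄ = (5 + 8 + 4 + 6 + 0 + 6)/6 = 4.8333
Deviations: 0.1667, 3.1667, -0.8333, 1.1667, -4.8333, 1.1667
Σ_{t=1}^{5}(z_t−z̄)(z_{t+1}−z̄) = -14.3611
γ_1 = -14.3611 / 6 = -2.394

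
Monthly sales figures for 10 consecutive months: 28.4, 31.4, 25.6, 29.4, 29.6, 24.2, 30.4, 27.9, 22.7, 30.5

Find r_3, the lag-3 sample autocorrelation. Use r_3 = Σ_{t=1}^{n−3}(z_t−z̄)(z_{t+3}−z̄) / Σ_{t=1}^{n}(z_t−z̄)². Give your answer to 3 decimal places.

Mean z̄ = (28.4 + 31.4 + 25.6 + 29.4 + 29.6 + 24.2 + 30.4 + 27.9 + 22.7 + 30.5)/10 = 28.0100
Σ(z_t−z̄)(z_{t+3}−z̄) = (0.5421) + (5.3901) + (9.1821) + (3.3221) + (-0.1749) + (20.2311) + (5.9511) = 44.4437
Denominator Σ(z_t−z̄)² = 76.5490
r_3 = 44.4437 / 76.5490 = 0.581

0.581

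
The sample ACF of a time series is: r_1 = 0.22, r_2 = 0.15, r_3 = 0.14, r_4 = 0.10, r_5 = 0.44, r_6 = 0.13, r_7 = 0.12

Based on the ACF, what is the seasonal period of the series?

5

The largest autocorrelation is r_5 = 0.44; the remaining lags stay at or below 0.22. The elevated value at lag 1 (0.22), dropping to 0.15 at lag 2, reflects decaying short-term dependence rather than seasonality.
The dominant spike at lag 5 indicates a seasonal period of 5.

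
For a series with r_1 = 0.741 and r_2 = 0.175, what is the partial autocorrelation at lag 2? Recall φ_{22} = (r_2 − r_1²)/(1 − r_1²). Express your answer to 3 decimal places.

φ_{22} = (r_2 − r_1²) / (1 − r_1²)
r_1² = (0.741)² = 0.549081
Numerator = 0.175 − 0.5491 = -0.3741; denominator = 1 − 0.5491 = 0.4509
φ_{22} = -0.3741 / 0.4509 = -0.830

-0.830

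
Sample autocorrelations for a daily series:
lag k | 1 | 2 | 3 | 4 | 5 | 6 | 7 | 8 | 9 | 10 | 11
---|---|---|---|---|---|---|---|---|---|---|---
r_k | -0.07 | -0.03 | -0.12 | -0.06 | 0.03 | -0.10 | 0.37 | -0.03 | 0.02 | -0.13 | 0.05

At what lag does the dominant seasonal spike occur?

The largest autocorrelation is r_7 = 0.37; the remaining lags stay at or below 0.05.
The dominant spike at lag 7 indicates a seasonal period of 7.

7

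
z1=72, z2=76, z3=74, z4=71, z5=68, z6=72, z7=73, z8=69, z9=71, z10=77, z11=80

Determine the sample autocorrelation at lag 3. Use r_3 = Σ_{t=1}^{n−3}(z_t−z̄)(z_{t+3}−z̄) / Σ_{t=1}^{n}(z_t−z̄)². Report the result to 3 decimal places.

Mean z̄ = (72 + 76 + 74 + 71 + 68 + 72 + 73 + 69 + 71 + 77 + 80)/11 = 73.0000
Numerator Σ_{t=1}^{8}(z_t−z̄)(z_{t+3}−z̄) = -20.0000
Denominator Σ(z_t−z̄)² = 126.0000
r_3 = -20.0000 / 126.0000 = -0.159

-0.159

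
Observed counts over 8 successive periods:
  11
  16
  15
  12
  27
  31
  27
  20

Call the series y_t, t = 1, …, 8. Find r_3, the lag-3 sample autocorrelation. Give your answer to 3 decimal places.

Mean ȳ = (11 + 16 + 15 + 12 + 27 + 31 + 27 + 20)/8 = 19.8750
Deviations from mean: -8.8750, -3.8750, -4.8750, -7.8750, 7.1250, 11.1250, 7.1250, 0.1250
Σ(y_t−ȳ)(y_{t+3}−ȳ) = (69.8906) + (-27.6094) + (-54.2344) + (-56.1094) + (0.8906) = -67.1719
Denominator Σ(y_t−ȳ)² = 404.8750
r_3 = -67.1719 / 404.8750 = -0.166

-0.166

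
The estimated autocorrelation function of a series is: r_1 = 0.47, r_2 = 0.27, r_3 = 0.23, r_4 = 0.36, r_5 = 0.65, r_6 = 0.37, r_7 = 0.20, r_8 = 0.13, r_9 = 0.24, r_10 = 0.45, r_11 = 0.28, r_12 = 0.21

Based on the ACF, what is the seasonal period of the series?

The largest autocorrelation is r_5 = 0.65; the remaining lags stay at or below 0.47. The elevated value at lag 1 (0.47), dropping to 0.27 at lag 2, reflects decaying short-term dependence rather than seasonality.
The dominant spike at lag 5 indicates a seasonal period of 5.

5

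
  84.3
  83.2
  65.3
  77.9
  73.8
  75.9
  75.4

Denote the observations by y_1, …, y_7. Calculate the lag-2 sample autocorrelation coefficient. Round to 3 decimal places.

Mean ȳ = (84.3 + 83.2 + 65.3 + 77.9 + 73.8 + 75.9 + 75.4)/7 = 76.5429
Deviations from mean: 7.7571, 6.6571, -11.2429, 1.3571, -2.7429, -0.6429, -1.1429
Σ(y_t−ȳ)(y_{t+2}−ȳ) = (-87.2124) + (9.0347) + (30.8376) + (-0.8724) + (3.1347) = -45.0780
Denominator Σ(y_t−ȳ)² = 241.9771
r_2 = -45.0780 / 241.9771 = -0.186

-0.186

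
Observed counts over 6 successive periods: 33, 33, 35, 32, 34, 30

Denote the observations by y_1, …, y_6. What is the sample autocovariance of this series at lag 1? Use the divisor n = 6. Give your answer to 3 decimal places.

Mean ȳ = (33 + 33 + 35 + 32 + 34 + 30)/6 = 32.8333
Σ_{t=1}^{5}(y_t−ȳ)(y_{t+1}−ȳ) = -5.6944
γ_1 = -5.6944 / 6 = -0.949

-0.949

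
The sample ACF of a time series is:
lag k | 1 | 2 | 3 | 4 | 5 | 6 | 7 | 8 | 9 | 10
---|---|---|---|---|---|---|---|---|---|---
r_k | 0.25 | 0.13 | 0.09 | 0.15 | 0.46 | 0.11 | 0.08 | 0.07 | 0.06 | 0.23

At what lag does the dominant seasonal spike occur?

The largest autocorrelation is r_5 = 0.46; the remaining lags stay at or below 0.25. The elevated value at lag 1 (0.25), dropping to 0.13 at lag 2, reflects decaying short-term dependence rather than seasonality.
The dominant spike at lag 5 indicates a seasonal period of 5.

5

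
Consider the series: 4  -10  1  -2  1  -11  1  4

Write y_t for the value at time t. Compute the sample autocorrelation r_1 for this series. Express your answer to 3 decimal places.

Mean ȳ = (4 − 10 + 1 − 2 + 1 − 11 + 1 + 4)/8 = -1.5000
Σ(y_t−ȳ)(y_{t+1}−ȳ) = (-46.7500) + (-21.2500) + (-1.2500) + (-1.2500) + (-23.7500) + (-23.7500) + (13.7500) = -104.2500
Denominator Σ(y_t−ȳ)² = 242.0000
r_1 = -104.2500 / 242.0000 = -0.431

-0.431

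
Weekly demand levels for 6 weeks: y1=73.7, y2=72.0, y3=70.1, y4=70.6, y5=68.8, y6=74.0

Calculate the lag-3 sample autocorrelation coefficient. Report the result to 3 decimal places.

-0.319

Mean ȳ = (73.7 + 72.0 + 70.1 + 70.6 + 68.8 + 74.0)/6 = 71.5333
Σ(y_t−ȳ)(y_{t+3}−ȳ) = (-2.0222) + (-1.2756) + (-3.5356) = -6.8333
Denominator Σ(y_t−ȳ)² = 21.3933
r_3 = -6.8333 / 21.3933 = -0.319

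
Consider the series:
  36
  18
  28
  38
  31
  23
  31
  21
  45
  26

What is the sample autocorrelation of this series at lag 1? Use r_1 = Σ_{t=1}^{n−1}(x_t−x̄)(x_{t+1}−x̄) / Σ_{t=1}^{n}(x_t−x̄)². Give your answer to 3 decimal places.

-0.444

Mean x̄ = (36 + 18 + 28 + 38 + 31 + 23 + 31 + 21 + 45 + 26)/10 = 29.7000
Numerator Σ_{t=1}^{9}(x_t−x̄)(x_{t+1}−x̄) = -275.5900
Denominator Σ(x_t−x̄)² = 620.1000
r_1 = -275.5900 / 620.1000 = -0.444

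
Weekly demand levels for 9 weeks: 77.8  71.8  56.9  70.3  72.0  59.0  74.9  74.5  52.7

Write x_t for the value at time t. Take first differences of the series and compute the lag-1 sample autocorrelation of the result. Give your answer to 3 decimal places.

First differences Δx: -6.0, -14.9, 13.4, 1.7, -13.0, 15.9, -0.4, -21.8
Mean of differences = -3.1375
Numerator Σ(Δx_t−Δx̄)(Δx_{t+1}−Δx̄) = -315.2927
Denominator Σ(Δx_t−Δx̄)² = 1258.9188
r_1(Δx) = -315.2927 / 1258.9188 = -0.250

-0.250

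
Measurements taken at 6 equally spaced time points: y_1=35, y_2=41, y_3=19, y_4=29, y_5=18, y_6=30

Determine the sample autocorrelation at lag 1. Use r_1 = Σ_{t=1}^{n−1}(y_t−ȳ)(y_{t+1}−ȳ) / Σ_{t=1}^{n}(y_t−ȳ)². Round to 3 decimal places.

Mean ȳ = (35 + 41 + 19 + 29 + 18 + 30)/6 = 28.6667
Numerator Σ_{t=1}^{5}(y_t−ȳ)(y_{t+1}−ȳ) = -62.1111
Denominator Σ(y_t−ȳ)² = 401.3333
r_1 = -62.1111 / 401.3333 = -0.155

-0.155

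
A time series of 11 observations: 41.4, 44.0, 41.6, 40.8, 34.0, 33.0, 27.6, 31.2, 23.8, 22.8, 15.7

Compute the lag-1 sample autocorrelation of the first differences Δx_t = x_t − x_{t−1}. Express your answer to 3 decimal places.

-0.556

First differences Δx: 2.6, -2.4, -0.8, -6.8, -1.0, -5.4, 3.6, -7.4, -1.0, -7.1
Mean of differences = -2.5700
Numerator Σ(Δx_t−Δx̄)(Δx_{t+1}−Δx̄) = -79.3489
Denominator Σ(Δx_t−Δx̄)² = 142.6410
r_1(Δx) = -79.3489 / 142.6410 = -0.556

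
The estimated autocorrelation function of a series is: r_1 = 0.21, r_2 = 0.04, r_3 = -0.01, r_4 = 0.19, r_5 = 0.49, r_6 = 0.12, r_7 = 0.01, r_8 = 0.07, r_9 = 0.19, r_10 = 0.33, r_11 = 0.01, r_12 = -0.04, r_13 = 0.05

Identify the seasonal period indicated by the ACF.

The largest autocorrelation is r_5 = 0.49, with a weaker echo at lag 10 (0.33); the remaining lags stay at or below 0.21. The elevated value at lag 1 (0.21), dropping to 0.04 at lag 2, reflects decaying short-term dependence rather than seasonality.
The dominant spike at lag 5 indicates a seasonal period of 5.

5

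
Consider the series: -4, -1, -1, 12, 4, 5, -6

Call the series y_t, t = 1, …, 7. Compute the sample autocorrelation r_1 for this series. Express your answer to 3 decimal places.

Mean ȳ = (-4 − 1 − 1 + 12 + 4 + 5 − 6)/7 = 1.2857
Deviations from mean: -5.2857, -2.2857, -2.2857, 10.7143, 2.7143, 3.7143, -7.2857
Σ(y_t−ȳ)(y_{t+1}−ȳ) = (12.0816) + (5.2245) + (-24.4898) + (29.0816) + (10.0816) + (-27.0612) = 4.9184
Denominator Σ(y_t−ȳ)² = 227.4286
r_1 = 4.9184 / 227.4286 = 0.022

0.022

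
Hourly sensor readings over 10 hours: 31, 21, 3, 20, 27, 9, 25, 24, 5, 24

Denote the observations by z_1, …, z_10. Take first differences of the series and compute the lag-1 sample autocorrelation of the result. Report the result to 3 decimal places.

-0.385

First differences Δz: -10, -18, 17, 7, -18, 16, -1, -19, 19
Mean of differences = -0.7778
Numerator Σ(Δz_t−Δz̄)(Δz_{t+1}−Δz̄) = -792.0494
Denominator Σ(Δz_t−Δz̄)² = 2059.5556
r_1(Δz) = -792.0494 / 2059.5556 = -0.385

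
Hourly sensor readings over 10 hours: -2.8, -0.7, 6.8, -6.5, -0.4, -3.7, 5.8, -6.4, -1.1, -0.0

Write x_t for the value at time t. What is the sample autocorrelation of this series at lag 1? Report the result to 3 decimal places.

-0.565

Mean x̄ = (-2.8 − 0.7 + 6.8 − 6.5 − 0.4 − 3.7 + 5.8 − 6.4 − 1.1 − 0.0)/10 = -0.9000
Numerator Σ_{t=1}^{9}(x_t−x̄)(x_{t+1}−x̄) = -100.8500
Denominator Σ(x_t−x̄)² = 178.3800
r_1 = -100.8500 / 178.3800 = -0.565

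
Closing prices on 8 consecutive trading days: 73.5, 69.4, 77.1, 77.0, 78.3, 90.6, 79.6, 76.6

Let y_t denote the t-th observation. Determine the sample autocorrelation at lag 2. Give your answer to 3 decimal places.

Mean ȳ = (73.5 + 69.4 + 77.1 + 77.0 + 78.3 + 90.6 + 79.6 + 76.6)/8 = 77.7625
Deviations from mean: -4.2625, -8.3625, -0.6625, -0.7625, 0.5375, 12.8375, 1.8375, -1.1625
Σ(y_t−ȳ)(y_{t+2}−ȳ) = (2.8239) + (6.3764) + (-0.3561) + (-9.7886) + (0.9877) + (-14.9236) = -14.8803
Denominator Σ(y_t−ȳ)² = 258.9388
r_2 = -14.8803 / 258.9388 = -0.057

-0.057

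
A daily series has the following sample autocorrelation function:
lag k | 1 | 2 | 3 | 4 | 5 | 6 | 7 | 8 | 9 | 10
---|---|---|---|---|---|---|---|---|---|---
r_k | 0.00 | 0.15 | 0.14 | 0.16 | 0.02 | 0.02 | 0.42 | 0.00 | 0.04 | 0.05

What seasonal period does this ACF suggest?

The largest autocorrelation is r_7 = 0.42; the remaining lags stay at or below 0.16.
The dominant spike at lag 7 indicates a seasonal period of 7.

7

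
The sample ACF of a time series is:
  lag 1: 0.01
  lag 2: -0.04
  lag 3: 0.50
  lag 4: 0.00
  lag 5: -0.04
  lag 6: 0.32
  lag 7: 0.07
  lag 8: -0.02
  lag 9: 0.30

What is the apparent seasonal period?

The largest autocorrelation is r_3 = 0.50, with weaker echoes at lags 6 (0.32) and 9 (0.30); the remaining lags stay at or below 0.07.
The dominant spike at lag 3 indicates a seasonal period of 3.

3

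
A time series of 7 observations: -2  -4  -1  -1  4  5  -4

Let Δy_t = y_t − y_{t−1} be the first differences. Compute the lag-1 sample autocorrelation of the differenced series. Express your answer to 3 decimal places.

-0.060

First differences Δy: -2, 3, 0, 5, 1, -9
Mean of differences = -0.3333
Numerator Σ(Δy_t−Δȳ)(Δy_{t+1}−Δȳ) = -7.1111
Denominator Σ(Δy_t−Δȳ)² = 119.3333
r_1(Δy) = -7.1111 / 119.3333 = -0.060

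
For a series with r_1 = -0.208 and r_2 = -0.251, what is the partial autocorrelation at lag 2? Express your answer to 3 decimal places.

-0.308

φ_{22} = (r_2 − r_1²) / (1 − r_1²)
r_1² = (-0.208)² = 0.043264
Numerator = -0.251 − 0.0433 = -0.2943; denominator = 1 − 0.0433 = 0.9567
φ_{22} = -0.2943 / 0.9567 = -0.308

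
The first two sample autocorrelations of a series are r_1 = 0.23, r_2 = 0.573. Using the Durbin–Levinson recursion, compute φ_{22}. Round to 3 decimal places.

φ_{22} = (r_2 − r_1²) / (1 − r_1²)
r_1² = (0.23)² = 0.0529
Numerator = 0.573 − 0.0529 = 0.5201; denominator = 1 − 0.0529 = 0.9471
φ_{22} = 0.5201 / 0.9471 = 0.549

0.549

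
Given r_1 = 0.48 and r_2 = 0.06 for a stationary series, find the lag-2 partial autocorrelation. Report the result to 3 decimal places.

-0.221

φ_{22} = (r_2 − r_1²) / (1 − r_1²)
r_1² = (0.48)² = 0.2304
Numerator = 0.06 − 0.2304 = -0.1704; denominator = 1 − 0.2304 = 0.7696
φ_{22} = -0.1704 / 0.7696 = -0.221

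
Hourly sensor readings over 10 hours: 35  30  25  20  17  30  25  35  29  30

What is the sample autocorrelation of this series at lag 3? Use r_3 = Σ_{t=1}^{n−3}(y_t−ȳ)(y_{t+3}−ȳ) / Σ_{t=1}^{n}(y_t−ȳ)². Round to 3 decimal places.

Mean ȳ = (35 + 30 + 25 + 20 + 17 + 30 + 25 + 35 + 29 + 30)/10 = 27.6000
Numerator Σ_{t=1}^{7}(y_t−ȳ)(y_{t+3}−ȳ) = -149.4800
Denominator Σ(y_t−ȳ)² = 312.4000
r_3 = -149.4800 / 312.4000 = -0.478

-0.478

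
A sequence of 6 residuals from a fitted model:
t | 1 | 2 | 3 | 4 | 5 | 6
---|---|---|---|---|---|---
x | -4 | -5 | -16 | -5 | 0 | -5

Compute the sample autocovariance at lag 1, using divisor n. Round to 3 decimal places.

-0.949

Mean x̄ = (-4 − 5 − 16 − 5 + 0 − 5)/6 = -5.8333
Deviations: 1.8333, 0.8333, -10.1667, 0.8333, 5.8333, 0.8333
Σ_{t=1}^{5}(x_t−x̄)(x_{t+1}−x̄) = -5.6944
γ_1 = -5.6944 / 6 = -0.949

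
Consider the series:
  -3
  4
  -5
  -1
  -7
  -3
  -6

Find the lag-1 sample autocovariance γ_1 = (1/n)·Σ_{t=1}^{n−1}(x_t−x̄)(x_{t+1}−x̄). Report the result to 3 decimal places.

-3.714

Mean x̄ = (-3 + 4 − 5 − 1 − 7 − 3 − 6)/7 = -3.0000
Σ_{t=1}^{6}(x_t−x̄)(x_{t+1}−x̄) = -26.0000
γ_1 = -26.0000 / 7 = -3.714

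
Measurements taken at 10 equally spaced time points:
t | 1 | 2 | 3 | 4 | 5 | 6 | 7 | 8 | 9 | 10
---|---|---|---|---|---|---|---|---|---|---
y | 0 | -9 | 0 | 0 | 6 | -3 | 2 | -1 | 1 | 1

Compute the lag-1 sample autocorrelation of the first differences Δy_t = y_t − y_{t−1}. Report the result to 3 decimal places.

-0.638

First differences Δy: -9, 9, 0, 6, -9, 5, -3, 2, 0
Mean of differences = 0.1111
Numerator Σ(Δy_t−Δȳ)(Δy_{t+1}−Δȳ) = -202.1235
Denominator Σ(Δy_t−Δȳ)² = 316.8889
r_1(Δy) = -202.1235 / 316.8889 = -0.638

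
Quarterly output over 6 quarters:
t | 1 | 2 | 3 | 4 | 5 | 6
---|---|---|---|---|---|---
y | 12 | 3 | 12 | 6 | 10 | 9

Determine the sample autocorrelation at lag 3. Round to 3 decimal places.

-0.242

Mean ȳ = (12 + 3 + 12 + 6 + 10 + 9)/6 = 8.6667
Deviations from mean: 3.3333, -5.6667, 3.3333, -2.6667, 1.3333, 0.3333
Numerator Σ_{t=1}^{3}(y_t−ȳ)(y_{t+3}−ȳ) = -15.3333
Denominator Σ(y_t−ȳ)² = 63.3333
r_3 = -15.3333 / 63.3333 = -0.242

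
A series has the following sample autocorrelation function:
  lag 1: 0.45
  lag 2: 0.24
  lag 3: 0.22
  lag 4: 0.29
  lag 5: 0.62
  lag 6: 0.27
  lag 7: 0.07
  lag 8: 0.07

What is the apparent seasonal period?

5

The largest autocorrelation is r_5 = 0.62; the remaining lags stay at or below 0.45. The elevated value at lag 1 (0.45), dropping to 0.24 at lag 2, reflects decaying short-term dependence rather than seasonality.
The dominant spike at lag 5 indicates a seasonal period of 5.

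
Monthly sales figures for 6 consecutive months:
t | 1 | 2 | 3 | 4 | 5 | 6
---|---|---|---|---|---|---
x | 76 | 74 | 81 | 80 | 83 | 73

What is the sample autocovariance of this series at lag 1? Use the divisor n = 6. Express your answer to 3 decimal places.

Mean x̄ = (76 + 74 + 81 + 80 + 83 + 73)/6 = 77.8333
Σ_{t=1}^{5}(x_t−x̄)(x_{t+1}−x̄) = -12.0278
γ_1 = -12.0278 / 6 = -2.005

-2.005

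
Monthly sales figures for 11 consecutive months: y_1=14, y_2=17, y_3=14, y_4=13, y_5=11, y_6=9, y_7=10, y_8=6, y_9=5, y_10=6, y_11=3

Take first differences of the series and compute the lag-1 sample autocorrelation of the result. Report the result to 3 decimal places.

-0.450

First differences Δy: 3, -3, -1, -2, -2, 1, -4, -1, 1, -3
Mean of differences = -1.1000
Numerator Σ(Δy_t−Δȳ)(Δy_{t+1}−Δȳ) = -19.3100
Denominator Σ(Δy_t−Δȳ)² = 42.9000
r_1(Δy) = -19.3100 / 42.9000 = -0.450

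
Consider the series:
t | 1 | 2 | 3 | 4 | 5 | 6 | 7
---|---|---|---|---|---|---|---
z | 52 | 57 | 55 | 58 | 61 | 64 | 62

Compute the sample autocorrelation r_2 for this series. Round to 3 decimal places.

Mean z̄ = (52 + 57 + 55 + 58 + 61 + 64 + 62)/7 = 58.4286
Deviations from mean: -6.4286, -1.4286, -3.4286, -0.4286, 2.5714, 5.5714, 3.5714
Σ(z_t−z̄)(z_{t+2}−z̄) = (22.0408) + (0.6122) + (-8.8163) + (-2.3878) + (9.1837) = 20.6327
Denominator Σ(z_t−z̄)² = 105.7143
r_2 = 20.6327 / 105.7143 = 0.195

0.195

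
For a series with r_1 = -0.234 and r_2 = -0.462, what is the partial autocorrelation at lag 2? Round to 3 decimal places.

-0.547

φ_{22} = (r_2 − r_1²) / (1 − r_1²)
r_1² = (-0.234)² = 0.054756
Numerator = -0.462 − 0.0548 = -0.5168; denominator = 1 − 0.0548 = 0.9452
φ_{22} = -0.5168 / 0.9452 = -0.547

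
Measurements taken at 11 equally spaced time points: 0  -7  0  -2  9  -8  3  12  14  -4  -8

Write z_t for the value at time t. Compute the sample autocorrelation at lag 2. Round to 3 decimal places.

Mean z̄ = (0 − 7 + 0 − 2 + 9 − 8 + 3 + 12 + 14 − 4 − 8)/11 = 0.8182
Numerator Σ_{t=1}^{9}(z_t−z̄)(z_{t+2}−z̄) = -181.2479
Denominator Σ(z_t−z̄)² = 619.6364
r_2 = -181.2479 / 619.6364 = -0.293

-0.293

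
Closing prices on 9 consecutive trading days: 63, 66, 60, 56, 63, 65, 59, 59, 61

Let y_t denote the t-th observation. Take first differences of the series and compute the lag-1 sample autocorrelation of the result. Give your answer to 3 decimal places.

First differences Δy: 3, -6, -4, 7, 2, -6, 0, 2
Mean of differences = -0.2500
Numerator Σ(Δy_t−Δȳ)(Δy_{t+1}−Δȳ) = -21.8125
Denominator Σ(Δy_t−Δȳ)² = 153.5000
r_1(Δy) = -21.8125 / 153.5000 = -0.142

-0.142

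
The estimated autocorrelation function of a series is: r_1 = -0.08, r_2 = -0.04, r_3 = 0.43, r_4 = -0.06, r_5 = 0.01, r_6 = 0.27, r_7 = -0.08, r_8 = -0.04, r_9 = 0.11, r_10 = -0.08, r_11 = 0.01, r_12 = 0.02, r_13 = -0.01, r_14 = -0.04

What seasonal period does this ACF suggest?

The largest autocorrelation is r_3 = 0.43, with a weaker echo at lag 6 (0.27); the remaining lags stay at or below 0.11.
The dominant spike at lag 3 indicates a seasonal period of 3.

3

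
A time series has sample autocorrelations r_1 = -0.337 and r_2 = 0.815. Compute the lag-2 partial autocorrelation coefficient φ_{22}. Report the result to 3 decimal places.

φ_{22} = (r_2 − r_1²) / (1 − r_1²)
r_1² = (-0.337)² = 0.113569
Numerator = 0.815 − 0.1136 = 0.7014; denominator = 1 − 0.1136 = 0.8864
φ_{22} = 0.7014 / 0.8864 = 0.791

0.791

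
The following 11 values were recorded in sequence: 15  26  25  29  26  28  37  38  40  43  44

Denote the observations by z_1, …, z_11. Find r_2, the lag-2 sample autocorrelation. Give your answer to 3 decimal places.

0.411

Mean z̄ = (15 + 26 + 25 + 29 + 26 + 28 + 37 + 38 + 40 + 43 + 44)/11 = 31.9091
Numerator Σ_{t=1}^{9}(z_t−z̄)(z_{t+2}−z̄) = 338.8926
Denominator Σ(z_t−z̄)² = 824.9091
r_2 = 338.8926 / 824.9091 = 0.411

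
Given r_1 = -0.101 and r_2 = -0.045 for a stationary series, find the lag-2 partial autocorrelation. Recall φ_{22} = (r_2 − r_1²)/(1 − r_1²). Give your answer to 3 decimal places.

φ_{22} = (r_2 − r_1²) / (1 − r_1²)
r_1² = (-0.101)² = 0.010201
Numerator = -0.045 − 0.0102 = -0.0552; denominator = 1 − 0.0102 = 0.9898
φ_{22} = -0.0552 / 0.9898 = -0.056

-0.056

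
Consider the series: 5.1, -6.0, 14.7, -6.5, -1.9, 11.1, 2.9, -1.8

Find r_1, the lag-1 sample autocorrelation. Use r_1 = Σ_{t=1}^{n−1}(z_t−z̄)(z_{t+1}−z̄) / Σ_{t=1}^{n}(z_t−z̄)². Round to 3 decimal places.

Mean z̄ = (5.1 − 6.0 + 14.7 − 6.5 − 1.9 + 11.1 + 2.9 − 1.8)/8 = 2.2000
Deviations from mean: 2.9000, -8.2000, 12.5000, -8.7000, -4.1000, 8.9000, 0.7000, -4.0000
Numerator Σ_{t=1}^{7}(z_t−z̄)(z_{t+1}−z̄) = -232.4200
Denominator Σ(z_t−z̄)² = 420.1000
r_1 = -232.4200 / 420.1000 = -0.553

-0.553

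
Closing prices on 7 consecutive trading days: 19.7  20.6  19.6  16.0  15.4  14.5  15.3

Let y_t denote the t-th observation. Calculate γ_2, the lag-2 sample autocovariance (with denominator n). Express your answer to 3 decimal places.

Mean ȳ = (19.7 + 20.6 + 19.6 + 16.0 + 15.4 + 14.5 + 15.3)/7 = 17.3000
Σ_{t=1}^{5}(y_t−ȳ)(y_{t+2}−ȳ) = 4.3000
γ_2 = 4.3000 / 7 = 0.614

0.614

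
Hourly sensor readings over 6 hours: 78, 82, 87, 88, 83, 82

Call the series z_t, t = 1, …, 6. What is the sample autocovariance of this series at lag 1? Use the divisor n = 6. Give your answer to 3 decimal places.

3.037

Mean z̄ = (78 + 82 + 87 + 88 + 83 + 82)/6 = 83.3333
Deviations: -5.3333, -1.3333, 3.6667, 4.6667, -0.3333, -1.3333
Σ_{t=1}^{5}(z_t−z̄)(z_{t+1}−z̄) = 18.2222
γ_1 = 18.2222 / 6 = 3.037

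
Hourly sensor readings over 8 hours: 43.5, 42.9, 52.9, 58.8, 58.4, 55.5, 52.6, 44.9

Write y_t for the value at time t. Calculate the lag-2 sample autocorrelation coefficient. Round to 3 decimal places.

-0.160

Mean ȳ = (43.5 + 42.9 + 52.9 + 58.8 + 58.4 + 55.5 + 52.6 + 44.9)/8 = 51.1875
Deviations from mean: -7.6875, -8.2875, 1.7125, 7.6125, 7.2125, 4.3125, 1.4125, -6.2875
Σ(y_t−ȳ)(y_{t+2}−ȳ) = (-13.1648) + (-63.0886) + (12.3514) + (32.8289) + (10.1877) + (-27.1148) = -48.0003
Denominator Σ(y_t−ȳ)² = 300.8088
r_2 = -48.0003 / 300.8088 = -0.160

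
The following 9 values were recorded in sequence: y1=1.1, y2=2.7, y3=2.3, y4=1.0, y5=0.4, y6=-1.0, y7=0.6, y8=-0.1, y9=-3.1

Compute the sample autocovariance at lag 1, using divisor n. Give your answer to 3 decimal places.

Mean ȳ = (1.1 + 2.7 + 2.3 + 1.0 + 0.4 − 1.0 + 0.6 − 0.1 − 3.1)/9 = 0.4333
Σ_{t=1}^{8}(y_t−ȳ)(y_{t+1}−ȳ) = 8.3856
γ_1 = 8.3856 / 9 = 0.932

0.932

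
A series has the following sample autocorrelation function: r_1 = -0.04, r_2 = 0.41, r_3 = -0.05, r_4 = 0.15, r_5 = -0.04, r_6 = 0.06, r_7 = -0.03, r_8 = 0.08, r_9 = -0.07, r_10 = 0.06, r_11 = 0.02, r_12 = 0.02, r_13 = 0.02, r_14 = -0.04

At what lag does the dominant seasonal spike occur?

2

The largest autocorrelation is r_2 = 0.41, with a weaker echo at lag 4 (0.15); the remaining lags stay at or below 0.08.
The dominant spike at lag 2 indicates a seasonal period of 2.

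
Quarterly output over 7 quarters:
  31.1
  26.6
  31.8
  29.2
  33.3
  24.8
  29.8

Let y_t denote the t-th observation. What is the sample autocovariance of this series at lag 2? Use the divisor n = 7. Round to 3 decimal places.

2.251

Mean ȳ = (31.1 + 26.6 + 31.8 + 29.2 + 33.3 + 24.8 + 29.8)/7 = 29.5143
Σ_{t=1}^{5}(y_t−ȳ)(y_{t+2}−ȳ) = 15.7567
γ_2 = 15.7567 / 7 = 2.251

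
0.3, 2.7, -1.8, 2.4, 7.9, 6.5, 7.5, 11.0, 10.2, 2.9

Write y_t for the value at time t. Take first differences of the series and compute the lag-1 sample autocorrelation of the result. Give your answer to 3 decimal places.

First differences Δy: 2.4, -4.5, 4.2, 5.5, -1.4, 1.0, 3.5, -0.8, -7.3
Mean of differences = 0.2889
Numerator Σ(Δy_t−Δȳ)(Δy_{t+1}−Δȳ) = -11.4101
Denominator Σ(Δy_t−Δȳ)² = 142.2889
r_1(Δy) = -11.4101 / 142.2889 = -0.080

-0.080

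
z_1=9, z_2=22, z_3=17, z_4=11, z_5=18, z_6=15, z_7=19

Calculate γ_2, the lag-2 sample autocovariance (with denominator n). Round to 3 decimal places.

Mean z̄ = (9 + 22 + 17 + 11 + 18 + 15 + 19)/7 = 15.8571
Deviations: -6.8571, 6.1429, 1.1429, -4.8571, 2.1429, -0.8571, 3.1429
Σ_{t=1}^{5}(z_t−z̄)(z_{t+2}−z̄) = -24.3265
γ_2 = -24.3265 / 7 = -3.475

-3.475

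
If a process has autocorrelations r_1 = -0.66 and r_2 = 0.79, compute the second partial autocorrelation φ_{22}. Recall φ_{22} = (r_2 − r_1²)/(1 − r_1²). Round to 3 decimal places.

0.628

φ_{22} = (r_2 − r_1²) / (1 − r_1²)
r_1² = (-0.66)² = 0.4356
Numerator = 0.79 − 0.4356 = 0.3544; denominator = 1 − 0.4356 = 0.5644
φ_{22} = 0.3544 / 0.5644 = 0.628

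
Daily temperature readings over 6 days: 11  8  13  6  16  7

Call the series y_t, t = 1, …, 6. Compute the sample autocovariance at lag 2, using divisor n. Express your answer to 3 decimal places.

6.852

Mean ȳ = (11 + 8 + 13 + 6 + 16 + 7)/6 = 10.1667
Σ_{t=1}^{4}(y_t−ȳ)(y_{t+2}−ȳ) = 41.1111
γ_2 = 41.1111 / 6 = 6.852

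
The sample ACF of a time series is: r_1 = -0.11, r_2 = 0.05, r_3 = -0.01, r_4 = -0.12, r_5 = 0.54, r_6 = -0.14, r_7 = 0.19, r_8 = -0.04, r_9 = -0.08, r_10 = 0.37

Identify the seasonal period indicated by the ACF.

5

The largest autocorrelation is r_5 = 0.54, with a weaker echo at lag 10 (0.37); the remaining lags stay at or below 0.19.
The dominant spike at lag 5 indicates a seasonal period of 5.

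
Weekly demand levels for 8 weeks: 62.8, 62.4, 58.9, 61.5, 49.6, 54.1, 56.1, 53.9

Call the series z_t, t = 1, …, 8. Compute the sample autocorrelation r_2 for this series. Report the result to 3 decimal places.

Mean z̄ = (62.8 + 62.4 + 58.9 + 61.5 + 49.6 + 54.1 + 56.1 + 53.9)/8 = 57.4125
Σ(z_t−z̄)(z_{t+2}−z̄) = (8.0139) + (20.3864) + (-11.6211) + (-13.5398) + (10.2539) + (11.6352) = 25.1284
Denominator Σ(z_t−z̄)² = 158.8888
r_2 = 25.1284 / 158.8888 = 0.158

0.158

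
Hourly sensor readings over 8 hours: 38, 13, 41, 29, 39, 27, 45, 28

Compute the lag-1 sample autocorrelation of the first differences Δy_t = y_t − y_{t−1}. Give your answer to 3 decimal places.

-0.732

First differences Δy: -25, 28, -12, 10, -12, 18, -17
Mean of differences = -1.4286
Numerator Σ(Δy_t−Δȳ)(Δy_{t+1}−Δȳ) = -1754.3265
Denominator Σ(Δy_t−Δȳ)² = 2395.7143
r_1(Δy) = -1754.3265 / 2395.7143 = -0.732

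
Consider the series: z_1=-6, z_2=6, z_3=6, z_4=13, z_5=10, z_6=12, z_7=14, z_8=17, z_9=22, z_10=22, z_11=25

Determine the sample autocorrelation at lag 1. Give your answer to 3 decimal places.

0.523

Mean z̄ = (-6 + 6 + 6 + 13 + 10 + 12 + 14 + 17 + 22 + 22 + 25)/11 = 12.8182
Numerator Σ_{t=1}^{10}(z_t−z̄)(z_{t+1}−z̄) = 413.8760
Denominator Σ(z_t−z̄)² = 791.6364
r_1 = 413.8760 / 791.6364 = 0.523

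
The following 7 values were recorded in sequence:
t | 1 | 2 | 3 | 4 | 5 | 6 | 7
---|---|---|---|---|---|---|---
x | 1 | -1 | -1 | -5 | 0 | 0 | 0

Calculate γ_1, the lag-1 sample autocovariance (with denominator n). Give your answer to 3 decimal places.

Mean x̄ = (1 − 1 − 1 − 5 + 0 + 0 + 0)/7 = -0.8571
Deviations: 1.8571, -0.1429, -0.1429, -4.1429, 0.8571, 0.8571, 0.8571
Σ_{t=1}^{6}(x_t−x̄)(x_{t+1}−x̄) = -1.7347
γ_1 = -1.7347 / 7 = -0.248

-0.248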